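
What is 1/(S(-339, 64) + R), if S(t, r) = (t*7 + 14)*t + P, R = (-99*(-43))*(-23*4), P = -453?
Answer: 1/407604 ≈ 2.4534e-6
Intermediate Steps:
R = -391644 (R = 4257*(-92) = -391644)
S(t, r) = -453 + t*(14 + 7*t) (S(t, r) = (t*7 + 14)*t - 453 = (7*t + 14)*t - 453 = (14 + 7*t)*t - 453 = t*(14 + 7*t) - 453 = -453 + t*(14 + 7*t))
1/(S(-339, 64) + R) = 1/((-453 + 7*(-339)**2 + 14*(-339)) - 391644) = 1/((-453 + 7*114921 - 4746) - 391644) = 1/((-453 + 804447 - 4746) - 391644) = 1/(799248 - 391644) = 1/407604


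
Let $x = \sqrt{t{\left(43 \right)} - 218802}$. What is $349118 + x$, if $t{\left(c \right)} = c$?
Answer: $349118 + i \sqrt{218759} \approx 3.4912 \cdot 10^{5} + 467.72 i$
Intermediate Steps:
$x = i \sqrt{218759}$ ($x = \sqrt{43 - 218802} = \sqrt{-218759} = i \sqrt{218759} \approx 467.72 i$)
$349118 + x = 349118 + i \sqrt{218759}$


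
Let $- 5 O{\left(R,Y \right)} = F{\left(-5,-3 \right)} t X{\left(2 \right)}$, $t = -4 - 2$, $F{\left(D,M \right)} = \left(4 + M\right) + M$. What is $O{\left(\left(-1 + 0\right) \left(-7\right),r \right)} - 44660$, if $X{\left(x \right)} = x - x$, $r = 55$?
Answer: $-44660$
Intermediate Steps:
$X{\left(x \right)} = 0$
$F{\left(D,M \right)} = 4 + 2 M$
$t = -6$
$O{\left(R,Y \right)} = 0$ ($O{\left(R,Y \right)} = - \frac{\left(4 + 2 \left(-3\right)\right) \left(-6\right) 0}{5} = - \frac{\left(4 - 6\right) \left(-6\right) 0}{5} = - \frac{\left(-2\right) \left(-6\right) 0}{5} = - \frac{12 \cdot 0}{5} = \left(- \frac{1}{5}\right) 0 = 0$)
$O{\left(\left(-1 + 0\right) \left(-7\right),r \right)} - 44660 = 0 - 44660 = -44660$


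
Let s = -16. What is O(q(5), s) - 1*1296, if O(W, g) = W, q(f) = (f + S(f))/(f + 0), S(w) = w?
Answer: -1294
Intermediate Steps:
q(f) = 2 (q(f) = (f + f)/(f + 0) = (2*f)/f = 2)
O(q(5), s) - 1*1296 = 2 - 1*1296 = 2 - 1296 = -1294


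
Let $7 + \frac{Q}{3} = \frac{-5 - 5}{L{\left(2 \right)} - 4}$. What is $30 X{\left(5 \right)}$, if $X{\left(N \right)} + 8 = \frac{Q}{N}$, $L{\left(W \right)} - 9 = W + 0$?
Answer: $- \frac{2742}{7} \approx -391.71$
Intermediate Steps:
$L{\left(W \right)} = 9 + W$ ($L{\left(W \right)} = 9 + \left(W + 0\right) = 9 + W$)
$Q = - \frac{177}{7}$ ($Q = -21 + 3 \frac{-5 - 5}{\left(9 + 2\right) - 4} = -21 + 3 \left(- \frac{10}{11 - 4}\right) = -21 + 3 \left(- \frac{10}{7}\right) = -21 - \frac{30}{7} = - \frac{177}{7} \approx -25.286$)
$X{\left(N \right)} = -8 - \frac{177}{7 N}$
$30 X{\left(5 \right)} = 30 \left(-8 - \frac{177}{7 \cdot 5}\right) = 30 \left(-8 - \frac{177}{35}\right) = 30 \left(- \frac{457}{35}\right) = - \frac{2742}{7}$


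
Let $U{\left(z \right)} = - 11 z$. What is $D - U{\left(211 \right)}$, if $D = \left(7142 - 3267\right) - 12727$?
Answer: $-6531$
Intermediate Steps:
$D = -8852$ ($D = 3875 - 12727 = -8852$)
$D - U{\left(211 \right)} = -8852 - \left(-11\right) 211 = -8852 - -2321 = -8852 + 2321 = -6531$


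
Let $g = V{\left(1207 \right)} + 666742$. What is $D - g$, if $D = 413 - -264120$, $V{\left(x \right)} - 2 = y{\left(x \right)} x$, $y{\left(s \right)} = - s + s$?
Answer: $-402211$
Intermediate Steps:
$y{\left(s \right)} = 0$
$V{\left(x \right)} = 2$ ($V{\left(x \right)} = 2 + 0 x = 2 + 0 = 2$)
$g = 666744$ ($g = 2 + 666742 = 666744$)
$D = 264533$ ($D = 413 + 264120 = 264533$)
$D - g = 264533 - 666744 = -402211$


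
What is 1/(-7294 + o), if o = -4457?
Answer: -1/11751 ≈ -8.5099e-5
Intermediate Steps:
1/(-7294 + o) = 1/(-7294 - 4457) = 1/(-11751) = -1/11751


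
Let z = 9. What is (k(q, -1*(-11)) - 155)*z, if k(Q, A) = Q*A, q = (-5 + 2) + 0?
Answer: -1692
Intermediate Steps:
q = -3 (q = -3 + 0 = -3)
k(Q, A) = A*Q
(k(q, -1*(-11)) - 155)*z = (-1*(-11)*(-3) - 155)*9 = (11*(-3) - 155)*9 = (-33 - 155)*9 = -188*9 = -1692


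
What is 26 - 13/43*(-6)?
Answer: 1196/43 ≈ 27.814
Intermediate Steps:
26 - 13/43*(-6) = 26 + 78/43 = 1196/43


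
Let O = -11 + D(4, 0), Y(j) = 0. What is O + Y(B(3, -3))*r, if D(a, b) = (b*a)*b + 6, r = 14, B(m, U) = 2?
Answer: -5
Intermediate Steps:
D(a, b) = 6 + a*b**2 (D(a, b) = (a*b)*b + 6 = a*b**2 + 6 = 6 + a*b**2)
O = -5 (O = -11 + (6 + 4*0**2) = -11 + (6 + 4*0) = -11 + (6 + 0) = -11 + 6 = -5)
O + Y(B(3, -3))*r = -5 + 0*14 = -5 + 0 = -5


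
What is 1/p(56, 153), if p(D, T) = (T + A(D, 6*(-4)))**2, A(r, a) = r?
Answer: 1/43681 ≈ 2.2893e-5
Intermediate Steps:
p(D, T) = (D + T)**2 (p(D, T) = (T + D)**2 = (D + T)**2)
1/p(56, 153) = 1/((56 + 153)**2) = 1/(209**2) = 1/43681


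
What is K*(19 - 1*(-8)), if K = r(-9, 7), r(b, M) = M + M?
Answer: 378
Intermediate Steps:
r(b, M) = 2*M
K = 14 (K = 2*7 = 14)
K*(19 - 1*(-8)) = 14*(19 - 1*(-8)) = 14*(19 + 8) = 14*27 = 378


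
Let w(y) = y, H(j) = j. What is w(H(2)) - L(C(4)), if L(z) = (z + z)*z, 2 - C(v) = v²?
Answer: -390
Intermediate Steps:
C(v) = 2 - v²
L(z) = 2*z² (L(z) = (2*z)*z = 2*z²)
w(H(2)) - L(C(4)) = 2 - 2*(2 - 1*4²)² = 2 - 2*(2 - 1*16)² = 2 - 2*(2 - 16)² = 2 - 2*(-14)² = 2 - 2*196 = 2 - 1*392 = 2 - 392 = -390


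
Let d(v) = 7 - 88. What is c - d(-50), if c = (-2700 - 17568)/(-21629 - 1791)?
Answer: 479322/5855 ≈ 81.865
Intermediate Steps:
d(v) = -81
c = 5067/5855 (c = -20268/(-23420) = -20268*(-1/23420) = 5067/5855 ≈ 0.86541)
c - d(-50) = 5067/5855 - 1*(-81) = 5067/5855 + 81 = 479322/5855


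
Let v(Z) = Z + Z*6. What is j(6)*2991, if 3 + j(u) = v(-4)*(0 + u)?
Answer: -511461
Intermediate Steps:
v(Z) = 7*Z (v(Z) = Z + 6*Z = 7*Z)
j(u) = -3 - 28*u (j(u) = -3 + (7*(-4))*(0 + u) = -3 - 28*u)
j(6)*2991 = (-3 - 28*6)*2991 = (-3 - 168)*2991 = -171*2991 = -511461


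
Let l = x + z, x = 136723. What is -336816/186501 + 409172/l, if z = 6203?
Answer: 8081246/7646541 ≈ 1.0569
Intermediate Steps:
l = 142926 (l = 136723 + 6203 = 142926)
-336816/186501 + 409172/l = -336816/186501 + 409172/142926 = -336816*1/186501 + 409172*(1/142926) = -112272/62167 + 204586/71463 = 8081246/7646541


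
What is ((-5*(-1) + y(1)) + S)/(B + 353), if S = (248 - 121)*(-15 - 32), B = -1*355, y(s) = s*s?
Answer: 5963/2 ≈ 2981.5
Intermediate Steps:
y(s) = s²
B = -355
S = -5969 (S = 127*(-47) = -5969)
((-5*(-1) + y(1)) + S)/(B + 353) = ((-5*(-1) + 1²) - 5969)/(-355 + 353) = ((5 + 1) - 5969)/(-2) = (6 - 5969)*(-½) = -5963*(-½) = 5963/2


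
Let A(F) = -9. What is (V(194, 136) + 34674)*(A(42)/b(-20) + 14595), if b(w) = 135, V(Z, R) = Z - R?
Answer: 7603668368/15 ≈ 5.0691e+8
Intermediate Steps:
(V(194, 136) + 34674)*(A(42)/b(-20) + 14595) = ((194 - 1*136) + 34674)*(-9/135 + 14595) = ((194 - 136) + 34674)*(-9*1/135 + 14595) = (58 + 34674)*(-1/15 + 14595) = 34732*(218924/15) = 7603668368/15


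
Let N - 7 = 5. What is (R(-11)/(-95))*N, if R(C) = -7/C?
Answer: -84/1045 ≈ -0.080383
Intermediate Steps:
N = 12 (N = 7 + 5 = 12)
(R(-11)/(-95))*N = (-7/(-11)/(-95))*12 = (-7*(-1/11)*(-1/95))*12 = ((7/11)*(-1/95))*12 = -7/1045*12 = -84/1045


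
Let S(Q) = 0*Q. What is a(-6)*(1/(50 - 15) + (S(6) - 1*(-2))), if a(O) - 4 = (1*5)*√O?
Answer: 284/35 + 71*I*√6/7 ≈ 8.1143 + 24.845*I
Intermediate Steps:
S(Q) = 0
a(O) = 4 + 5*√O (a(O) = 4 + (1*5)*√O = 4 + 5*√O)
a(-6)*(1/(50 - 15) + (S(6) - 1*(-2))) = (4 + 5*√(-6))*(1/(50 - 15) + (0 - 1*(-2))) = (4 + 5*(I*√6))*(1/35 + (0 + 2)) = (4 + 5*I*√6)*(1/35 + 2) = (4 + 5*I*√6)*(71/35) = 284/35 + 71*I*√6/7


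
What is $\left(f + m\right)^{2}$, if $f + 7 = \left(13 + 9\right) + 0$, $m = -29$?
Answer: $196$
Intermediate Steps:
$f = 15$ ($f = -7 + \left(\left(13 + 9\right) + 0\right) = -7 + \left(22 + 0\right) = -7 + 22 = 15$)
$\left(f + m\right)^{2} = \left(15 - 29\right)^{2} = \left(-14\right)^{2} = 196$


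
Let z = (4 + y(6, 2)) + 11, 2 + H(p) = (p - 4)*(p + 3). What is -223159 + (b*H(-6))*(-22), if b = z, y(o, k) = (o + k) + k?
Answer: -238559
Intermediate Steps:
y(o, k) = o + 2*k (y(o, k) = (k + o) + k = o + 2*k)
H(p) = -2 + (-4 + p)*(3 + p) (H(p) = -2 + (p - 4)*(p + 3) = -2 + (-4 + p)*(3 + p))
z = 25 (z = (4 + (6 + 2*2)) + 11 = (4 + (6 + 4)) + 11 = (4 + 10) + 11 = 14 + 11 = 25)
b = 25
-223159 + (b*H(-6))*(-22) = -223159 + (25*(-14 + (-6)**2 - 1*(-6)))*(-22) = -223159 + (25*(-14 + 36 + 6))*(-22) = -223159 + (25*28)*(-22) = -223159 + 700*(-22) = -223159 - 15400 = -238559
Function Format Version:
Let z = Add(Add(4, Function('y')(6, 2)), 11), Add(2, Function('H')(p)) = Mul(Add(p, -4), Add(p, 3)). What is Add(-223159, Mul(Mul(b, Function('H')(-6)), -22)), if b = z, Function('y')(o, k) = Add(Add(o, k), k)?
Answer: -238559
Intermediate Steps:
Function('y')(o, k) = Add(o, Mul(2, k)) (Function('y')(o, k) = Add(Add(k, o), k) = Add(o, Mul(2, k)))
Function('H')(p) = Add(-2, Mul(Add(-4, p), Add(3, p))) (Function('H')(p) = Add(-2, Mul(Add(p, -4), Add(p, 3))) = Add(-2, Mul(Add(-4, p), Add(3, p))))
z = 25 (z = Add(Add(4, Add(6, Mul(2, 2))), 11) = Add(Add(4, Add(6, 4)), 11) = Add(Add(4, 10), 11) = Add(14, 11) = 25)
b = 25
Add(-223159, Mul(Mul(b, Function('H')(-6)), -22)) = Add(-223159, Mul(Mul(25, Add(-14, Pow(-6, 2), Mul(-1, -6))), -22)) = Add(-223159, Mul(Mul(25, Add(-14, 36, 6)), -22)) = Add(-223159, Mul(Mul(25, 28), -22)) = Add(-223159, Mul(700, -22)) = Add(-223159, -15400) = -238559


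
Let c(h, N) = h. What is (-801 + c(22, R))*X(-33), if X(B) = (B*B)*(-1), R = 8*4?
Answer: 848331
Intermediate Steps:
R = 32
X(B) = -B**2 (X(B) = B**2*(-1) = -B**2)
(-801 + c(22, R))*X(-33) = (-801 + 22)*(-1*(-33)**2) = -(-779)*1089 = -779*(-1089) = 848331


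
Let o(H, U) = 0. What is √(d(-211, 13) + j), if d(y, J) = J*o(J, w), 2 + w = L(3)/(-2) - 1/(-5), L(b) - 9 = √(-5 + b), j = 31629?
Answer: √31629 ≈ 177.85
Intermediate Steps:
L(b) = 9 + √(-5 + b)
w = -63/10 - I*√2/2 (w = -2 + ((9 + √(-5 + 3))/(-2) - 1/(-5)) = -2 + ((9 + √(-2))*(-½) - 1*(-⅕)) = -2 + ((9 + I*√2)*(-½) + ⅕) = -2 + ((-9/2 - I*√2/2) + ⅕) = -2 + (-43/10 - I*√2/2) = -63/10 - I*√2/2 ≈ -6.3 - 0.70711*I)
d(y, J) = 0 (d(y, J) = J*0 = 0)
√(d(-211, 13) + j) = √(0 + 31629) = √31629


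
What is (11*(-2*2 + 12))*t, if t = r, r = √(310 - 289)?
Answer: 88*√21 ≈ 403.27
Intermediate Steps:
r = √21 ≈ 4.5826
t = √21 ≈ 4.5826
(11*(-2*2 + 12))*t = (11*(-2*2 + 12))*√21 = (11*(-4 + 12))*√21 = (11*8)*√21 = 88*√21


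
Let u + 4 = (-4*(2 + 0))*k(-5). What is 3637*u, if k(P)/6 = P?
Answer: 858332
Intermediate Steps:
k(P) = 6*P
u = 236 (u = -4 + (-4*(2 + 0))*(6*(-5)) = -4 - 4*2*(-30) = -4 - 8*(-30) = -4 + 240 = 236)
3637*u = 3637*236 = 858332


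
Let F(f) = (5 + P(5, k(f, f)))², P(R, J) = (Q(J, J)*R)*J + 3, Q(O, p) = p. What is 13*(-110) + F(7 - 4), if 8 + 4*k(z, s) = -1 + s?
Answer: -16951/16 ≈ -1059.4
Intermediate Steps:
k(z, s) = -9/4 + s/4 (k(z, s) = -2 + (-1 + s)/4 = -2 + (-¼ + s/4) = -9/4 + s/4)
P(R, J) = 3 + R*J² (P(R, J) = (J*R)*J + 3 = R*J² + 3 = 3 + R*J²)
F(f) = (8 + 5*(-9/4 + f/4)²)² (F(f) = (5 + (3 + 5*(-9/4 + f/4)²))² = (8 + 5*(-9/4 + f/4)²)²)
13*(-110) + F(7 - 4) = 13*(-110) + (128 + 5*(-9 + (7 - 4))²)²/256 = -1430 + (128 + 5*(-9 + 3)²)²/256 = -1430 + (128 + 5*(-6)²)²/256 = -1430 + (128 + 5*36)²/256 = -1430 + (128 + 180)²/256 = -1430 + (1/256)*308² = -1430 + (1/256)*94864 = -1430 + 5929/16 = -16951/16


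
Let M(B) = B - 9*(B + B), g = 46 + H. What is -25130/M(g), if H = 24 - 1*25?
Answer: 5026/153 ≈ 32.850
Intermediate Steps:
H = -1 (H = 24 - 25 = -1)
g = 45 (g = 46 - 1 = 45)
M(B) = -17*B (M(B) = B - 9*2*B = B - 18*B = -17*B)
-25130/M(g) = -25130/((-17*45)) = -25130/(-765) = -25130*(-1/765) = 5026/153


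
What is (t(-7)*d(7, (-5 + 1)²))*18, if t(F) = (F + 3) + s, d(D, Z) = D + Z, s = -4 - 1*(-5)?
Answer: -1242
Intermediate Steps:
s = 1 (s = -4 + 5 = 1)
t(F) = 4 + F (t(F) = (F + 3) + 1 = (3 + F) + 1 = 4 + F)
(t(-7)*d(7, (-5 + 1)²))*18 = ((4 - 7)*(7 + (-5 + 1)²))*18 = -3*(7 + (-4)²)*18 = -3*(7 + 16)*18 = -3*23*18 = -69*18 = -1242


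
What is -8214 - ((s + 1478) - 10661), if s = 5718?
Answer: -4749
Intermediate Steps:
-8214 - ((s + 1478) - 10661) = -8214 - ((5718 + 1478) - 10661) = -8214 - (7196 - 10661) = -8214 - 1*(-3465) = -8214 + 3465 = -4749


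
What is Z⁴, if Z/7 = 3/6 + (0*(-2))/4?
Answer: 2401/16 ≈ 150.06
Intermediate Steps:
Z = 7/2 (Z = 7*(3/6 + (0*(-2))/4) = 7*(3*(⅙) + 0*(¼)) = 7*(½ + 0) = 7*(½) = 7/2 ≈ 3.5000)
Z⁴ = (7/2)⁴ = 2401/16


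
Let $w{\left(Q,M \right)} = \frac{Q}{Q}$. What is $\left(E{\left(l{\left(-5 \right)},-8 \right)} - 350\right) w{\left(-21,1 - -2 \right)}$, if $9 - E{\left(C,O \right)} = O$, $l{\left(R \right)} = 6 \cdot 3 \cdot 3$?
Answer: $-333$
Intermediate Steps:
$w{\left(Q,M \right)} = 1$
$l{\left(R \right)} = 54$ ($l{\left(R \right)} = 18 \cdot 3 = 54$)
$E{\left(C,O \right)} = 9 - O$
$\left(E{\left(l{\left(-5 \right)},-8 \right)} - 350\right) w{\left(-21,1 - -2 \right)} = \left(\left(9 - -8\right) - 350\right) 1 = \left(\left(9 + 8\right) - 350\right) 1 = \left(17 - 350\right) 1 = \left(-333\right) 1 = -333$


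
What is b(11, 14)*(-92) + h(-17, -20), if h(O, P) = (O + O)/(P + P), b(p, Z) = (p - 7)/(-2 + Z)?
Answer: -1789/60 ≈ -29.817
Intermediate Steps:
b(p, Z) = (-7 + p)/(-2 + Z)
h(O, P) = O/P (h(O, P) = (2*O)/((2*P)) = (2*O)*(1/(2*P)) = O/P)
b(11, 14)*(-92) + h(-17, -20) = ((-7 + 11)/(-2 + 14))*(-92) - 17/(-20) = (4/12)*(-92) - 17*(-1/20) = ((1/12)*4)*(-92) + 17/20 = (⅓)*(-92) + 17/20 = -92/3 + 17/20 = -1789/60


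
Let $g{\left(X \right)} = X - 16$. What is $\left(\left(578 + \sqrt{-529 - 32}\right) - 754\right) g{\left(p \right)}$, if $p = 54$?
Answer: $-6688 + 38 i \sqrt{561} \approx -6688.0 + 900.05 i$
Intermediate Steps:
$g{\left(X \right)} = -16 + X$ ($g{\left(X \right)} = X - 16 = -16 + X$)
$\left(\left(578 + \sqrt{-529 - 32}\right) - 754\right) g{\left(p \right)} = \left(\left(578 + \sqrt{-529 - 32}\right) - 754\right) \left(-16 + 54\right) = \left(\left(578 + \sqrt{-561}\right) - 754\right) 38 = \left(\left(578 + i \sqrt{561}\right) - 754\right) 38 = \left(-176 + i \sqrt{561}\right) 38 = -6688 + 38 i \sqrt{561}$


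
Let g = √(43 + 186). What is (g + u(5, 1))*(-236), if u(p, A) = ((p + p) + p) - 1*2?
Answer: -3068 - 236*√229 ≈ -6639.3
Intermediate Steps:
u(p, A) = -2 + 3*p (u(p, A) = (2*p + p) - 2 = 3*p - 2 = -2 + 3*p)
g = √229 ≈ 15.133
(g + u(5, 1))*(-236) = (√229 + (-2 + 3*5))*(-236) = (√229 + (-2 + 15))*(-236) = (√229 + 13)*(-236) = (13 + √229)*(-236) = -3068 - 236*√229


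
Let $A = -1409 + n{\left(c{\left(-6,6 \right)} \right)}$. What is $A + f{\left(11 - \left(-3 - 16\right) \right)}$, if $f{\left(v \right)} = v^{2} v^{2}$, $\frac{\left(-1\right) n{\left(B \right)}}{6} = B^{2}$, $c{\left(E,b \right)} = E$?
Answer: $808375$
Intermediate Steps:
$n{\left(B \right)} = - 6 B^{2}$
$f{\left(v \right)} = v^{4}$
$A = -1625$ ($A = -1409 - 6 \left(-6\right)^{2} = -1409 - 216 = -1625$)
$A + f{\left(11 - \left(-3 - 16\right) \right)} = -1625 + \left(11 - \left(-3 - 16\right)\right)^{4} = -1625 + \left(11 - -19\right)^{4} = -1625 + \left(11 + 19\right)^{4} = -1625 + 30^{4} = -1625 + 810000 = 808375$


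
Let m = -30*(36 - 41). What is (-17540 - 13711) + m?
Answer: -31101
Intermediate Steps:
m = 150 (m = -30*(-5) = 150)
(-17540 - 13711) + m = (-17540 - 13711) + 150 = -31251 + 150 = -31101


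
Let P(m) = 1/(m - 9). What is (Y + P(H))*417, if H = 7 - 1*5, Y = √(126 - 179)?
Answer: -417/7 + 417*I*√53 ≈ -59.571 + 3035.8*I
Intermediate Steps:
Y = I*√53 (Y = √(-53) = I*√53 ≈ 7.2801*I)
H = 2 (H = 7 - 5 = 2)
P(m) = 1/(-9 + m)
(Y + P(H))*417 = (I*√53 + 1/(-9 + 2))*417 = (I*√53 + 1/(-7))*417 = (I*√53 - ⅐)*417 = (-⅐ + I*√53)*417 = -417/7 + 417*I*√53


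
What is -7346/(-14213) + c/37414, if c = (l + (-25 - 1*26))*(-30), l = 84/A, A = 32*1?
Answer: 1181879441/2127060728 ≈ 0.55564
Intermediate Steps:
A = 32
l = 21/8 (l = 84/32 = 84*(1/32) = 21/8 ≈ 2.6250)
c = 5805/4 (c = (21/8 + (-25 - 1*26))*(-30) = (21/8 + (-25 - 26))*(-30) = (21/8 - 51)*(-30) = -387/8*(-30) = 5805/4 ≈ 1451.3)
-7346/(-14213) + c/37414 = -7346/(-14213) + (5805/4)/37414 = -7346*(-1/14213) + (5805/4)*(1/37414) = 7346/14213 + 5805/149656 = 1181879441/2127060728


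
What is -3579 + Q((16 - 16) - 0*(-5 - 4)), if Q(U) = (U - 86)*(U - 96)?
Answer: 4677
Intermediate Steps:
Q(U) = (-96 + U)*(-86 + U) (Q(U) = (-86 + U)*(-96 + U) = (-96 + U)*(-86 + U))
-3579 + Q((16 - 16) - 0*(-5 - 4)) = -3579 + (8256 + ((16 - 16) - 0*(-5 - 4))² - 182*((16 - 16) - 0*(-5 - 4))) = -3579 + (8256 + (0 - 0*(-9))² - 182*(0 - 0*(-9))) = -3579 + (8256 + (0 - 1*0)² - 182*(0 - 1*0)) = -3579 + (8256 + (0 + 0)² - 182*(0 + 0)) = -3579 + (8256 + 0² - 182*0) = -3579 + (8256 + 0 + 0) = -3579 + 8256 = 4677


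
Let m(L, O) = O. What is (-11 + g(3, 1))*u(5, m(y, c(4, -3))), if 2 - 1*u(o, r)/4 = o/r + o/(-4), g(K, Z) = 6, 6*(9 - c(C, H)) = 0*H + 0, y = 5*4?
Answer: -485/9 ≈ -53.889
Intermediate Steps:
y = 20
c(C, H) = 9 (c(C, H) = 9 - (0*H + 0)/6 = 9 - (0 + 0)/6 = 9 - ⅙*0 = 9 + 0 = 9)
u(o, r) = 8 + o - 4*o/r (u(o, r) = 8 - 4*(o/r + o/(-4)) = 8 - 4*(o/r + o*(-¼)) = 8 - 4*(o/r - o/4) = 8 - 4*(-o/4 + o/r) = 8 + (o - 4*o/r) = 8 + o - 4*o/r)
(-11 + g(3, 1))*u(5, m(y, c(4, -3))) = (-11 + 6)*(8 + 5 - 4*5/9) = -5*(8 + 5 - 4*5*⅑) = -5*(8 + 5 - 20/9) = -5*97/9 = -485/9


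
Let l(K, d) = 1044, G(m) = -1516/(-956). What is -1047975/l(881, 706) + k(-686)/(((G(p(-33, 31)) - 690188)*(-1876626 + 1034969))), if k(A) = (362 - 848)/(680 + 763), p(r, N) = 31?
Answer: -7775940636095473051063/7746446264542254516 ≈ -1003.8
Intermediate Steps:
G(m) = 379/239 (G(m) = -1516*(-1/956) = 379/239)
k(A) = -162/481 (k(A) = -486/1443 = -486*1/1443 = -162/481)
-1047975/l(881, 706) + k(-686)/(((G(p(-33, 31)) - 690188)*(-1876626 + 1034969))) = -1047975/1044 - 162*1/((-1876626 + 1034969)*(379/239 - 690188))/481 = -1047975*1/1044 - 162/(481*((-164954553/239*(-841657)))) = -349325/348 - 162/(481*138835154214321/239) = -349325/348 - 162/481*239/138835154214321 = -349325/348 - 12906/22259903059029467 = -7775940636095473051063/7746446264542254516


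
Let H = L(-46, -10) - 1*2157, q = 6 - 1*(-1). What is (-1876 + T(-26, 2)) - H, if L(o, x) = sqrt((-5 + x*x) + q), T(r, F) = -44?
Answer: 237 - sqrt(102) ≈ 226.90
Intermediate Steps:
q = 7 (q = 6 + 1 = 7)
L(o, x) = sqrt(2 + x**2) (L(o, x) = sqrt((-5 + x*x) + 7) = sqrt((-5 + x**2) + 7) = sqrt(2 + x**2))
H = -2157 + sqrt(102) (H = sqrt(2 + (-10)**2) - 1*2157 = sqrt(2 + 100) - 2157 = sqrt(102) - 2157 = -2157 + sqrt(102) ≈ -2146.9)
(-1876 + T(-26, 2)) - H = (-1876 - 44) - (-2157 + sqrt(102)) = -1920 + (2157 - sqrt(102)) = 237 - sqrt(102)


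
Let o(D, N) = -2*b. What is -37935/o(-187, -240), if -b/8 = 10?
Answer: -7587/32 ≈ -237.09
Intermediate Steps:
b = -80 (b = -8*10 = -80)
o(D, N) = 160 (o(D, N) = -2*(-80) = 160)
-37935/o(-187, -240) = -37935/160 = -37935*1/160 = -7587/32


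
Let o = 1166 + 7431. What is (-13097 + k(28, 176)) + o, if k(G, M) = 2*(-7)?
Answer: -4514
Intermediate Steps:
k(G, M) = -14
o = 8597
(-13097 + k(28, 176)) + o = (-13097 - 14) + 8597 = -13111 + 8597 = -4514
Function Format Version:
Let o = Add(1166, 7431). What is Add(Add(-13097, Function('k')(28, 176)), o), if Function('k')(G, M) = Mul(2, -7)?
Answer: -4514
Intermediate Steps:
Function('k')(G, M) = -14
o = 8597
Add(Add(-13097, Function('k')(28, 176)), o) = Add(Add(-13097, -14), 8597) = Add(-13111, 8597) = -4514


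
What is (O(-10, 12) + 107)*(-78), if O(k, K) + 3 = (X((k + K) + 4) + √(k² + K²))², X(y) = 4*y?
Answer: -72072 - 7488*√61 ≈ -1.3056e+5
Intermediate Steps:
O(k, K) = -3 + (16 + √(K² + k²) + 4*K + 4*k)² (O(k, K) = -3 + (4*((k + K) + 4) + √(k² + K²))² = -3 + (4*((K + k) + 4) + √(K² + k²))² = -3 + (4*(4 + K + k) + √(K² + k²))² = -3 + ((16 + 4*K + 4*k) + √(K² + k²))² = -3 + (16 + √(K² + k²) + 4*K + 4*k)²)
(O(-10, 12) + 107)*(-78) = ((-3 + (16 + √(12² + (-10)²) + 4*12 + 4*(-10))²) + 107)*(-78) = ((-3 + (16 + √(144 + 100) + 48 - 40)²) + 107)*(-78) = ((-3 + (16 + √244 + 48 - 40)²) + 107)*(-78) = ((-3 + (16 + 2*√61 + 48 - 40)²) + 107)*(-78) = ((-3 + (24 + 2*√61)²) + 107)*(-78) = (104 + (24 + 2*√61)²)*(-78) = -8112 - 78*(24 + 2*√61)²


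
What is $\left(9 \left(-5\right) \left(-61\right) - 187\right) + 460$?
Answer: $3018$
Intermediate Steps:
$\left(9 \left(-5\right) \left(-61\right) - 187\right) + 460 = \left(\left(-45\right) \left(-61\right) - 187\right) + 460 = \left(2745 - 187\right) + 460 = 2558 + 460 = 3018$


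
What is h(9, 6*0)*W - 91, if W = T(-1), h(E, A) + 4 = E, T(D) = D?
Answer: -96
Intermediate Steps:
h(E, A) = -4 + E
W = -1
h(9, 6*0)*W - 91 = (-4 + 9)*(-1) - 91 = 5*(-1) - 91 = -5 - 91 = -96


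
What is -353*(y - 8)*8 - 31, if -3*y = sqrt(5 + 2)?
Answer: 22561 + 2824*sqrt(7)/3 ≈ 25052.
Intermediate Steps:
y = -sqrt(7)/3 (y = -sqrt(5 + 2)/3 = -sqrt(7)/3 ≈ -0.88192)
-353*(y - 8)*8 - 31 = -353*(-sqrt(7)/3 - 8)*8 - 31 = -353*(-8 - sqrt(7)/3)*8 - 31 = -353*(-64 - 8*sqrt(7)/3) - 31 = (22592 + 2824*sqrt(7)/3) - 31 = 22561 + 2824*sqrt(7)/3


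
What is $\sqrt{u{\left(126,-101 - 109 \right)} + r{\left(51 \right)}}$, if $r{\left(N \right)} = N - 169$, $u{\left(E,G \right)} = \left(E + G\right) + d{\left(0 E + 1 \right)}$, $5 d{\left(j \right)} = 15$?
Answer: $i \sqrt{199} \approx 14.107 i$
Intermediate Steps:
$d{\left(j \right)} = 3$ ($d{\left(j \right)} = \frac{1}{5} \cdot 15 = 3$)
$u{\left(E,G \right)} = 3 + E + G$ ($u{\left(E,G \right)} = \left(E + G\right) + 3 = 3 + E + G$)
$r{\left(N \right)} = -169 + N$
$\sqrt{u{\left(126,-101 - 109 \right)} + r{\left(51 \right)}} = \sqrt{\left(3 + 126 - 210\right) + \left(-169 + 51\right)} = \sqrt{\left(3 + 126 - 210\right) - 118} = \sqrt{-81 - 118} = \sqrt{-199} = i \sqrt{199}$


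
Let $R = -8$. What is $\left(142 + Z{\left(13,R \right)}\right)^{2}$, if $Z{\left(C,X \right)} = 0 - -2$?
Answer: $20736$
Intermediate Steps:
$Z{\left(C,X \right)} = 2$ ($Z{\left(C,X \right)} = 0 + 2 = 2$)
$\left(142 + Z{\left(13,R \right)}\right)^{2} = \left(142 + 2\right)^{2} = 144^{2} = 20736$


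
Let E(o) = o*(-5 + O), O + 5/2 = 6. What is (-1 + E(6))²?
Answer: 100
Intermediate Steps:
O = 7/2 (O = -5/2 + 6 = 7/2 ≈ 3.5000)
E(o) = -3*o/2 (E(o) = o*(-5 + 7/2) = o*(-3/2) = -3*o/2)
(-1 + E(6))² = (-1 - 3/2*6)² = (-1 - 9)² = (-10)² = 100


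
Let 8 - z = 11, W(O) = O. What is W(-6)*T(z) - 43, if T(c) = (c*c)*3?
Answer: -205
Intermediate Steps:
z = -3 (z = 8 - 1*11 = 8 - 11 = -3)
T(c) = 3*c² (T(c) = c²*3 = 3*c²)
W(-6)*T(z) - 43 = -18*(-3)² - 43 = -18*9 - 43 = -6*27 - 43 = -162 - 43 = -205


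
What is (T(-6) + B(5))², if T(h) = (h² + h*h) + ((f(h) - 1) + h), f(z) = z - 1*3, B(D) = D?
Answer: 3721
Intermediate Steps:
f(z) = -3 + z (f(z) = z - 3 = -3 + z)
T(h) = -4 + 2*h + 2*h² (T(h) = (h² + h*h) + (((-3 + h) - 1) + h) = (h² + h²) + ((-4 + h) + h) = 2*h² + (-4 + 2*h) = -4 + 2*h + 2*h²)
(T(-6) + B(5))² = ((-4 + 2*(-6) + 2*(-6)²) + 5)² = ((-4 - 12 + 2*36) + 5)² = ((-4 - 12 + 72) + 5)² = (56 + 5)² = 61² = 3721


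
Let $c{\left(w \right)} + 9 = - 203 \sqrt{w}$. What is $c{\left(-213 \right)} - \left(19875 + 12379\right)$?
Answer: $-32263 - 203 i \sqrt{213} \approx -32263.0 - 2962.7 i$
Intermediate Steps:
$c{\left(w \right)} = -9 - 203 \sqrt{w}$
$c{\left(-213 \right)} - \left(19875 + 12379\right) = \left(-9 - 203 \sqrt{-213}\right) - \left(19875 + 12379\right) = \left(-9 - 203 i \sqrt{213}\right) - 32254 = -32263 - 203 i \sqrt{213}$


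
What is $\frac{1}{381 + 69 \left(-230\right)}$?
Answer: $- \frac{1}{15489} \approx -6.4562 \cdot 10^{-5}$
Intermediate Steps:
$\frac{1}{381 + 69 \left(-230\right)} = \frac{1}{381 - 15870} = \frac{1}{-15489} = - \frac{1}{15489}$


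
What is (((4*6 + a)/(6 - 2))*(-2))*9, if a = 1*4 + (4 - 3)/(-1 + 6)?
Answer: -1269/10 ≈ -126.90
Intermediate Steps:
a = 21/5 (a = 4 + 1/5 = 4 + 1*(⅕) = 4 + ⅕ = 21/5 ≈ 4.2000)
(((4*6 + a)/(6 - 2))*(-2))*9 = (((4*6 + 21/5)/(6 - 2))*(-2))*9 = (((24 + 21/5)/4)*(-2))*9 = (((141/5)*(¼))*(-2))*9 = ((141/20)*(-2))*9 = -141/10*9 = -1269/10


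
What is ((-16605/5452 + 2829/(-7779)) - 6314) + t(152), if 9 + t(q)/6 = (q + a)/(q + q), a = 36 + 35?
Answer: -3420403624191/537207368 ≈ -6367.0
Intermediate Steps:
a = 71
t(q) = -54 + 3*(71 + q)/q (t(q) = -54 + 6*((q + 71)/(q + q)) = -54 + 6*((71 + q)/((2*q))) = -54 + 6*((71 + q)*(1/(2*q))) = -54 + 6*((71 + q)/(2*q)) = -54 + 3*(71 + q)/q)
((-16605/5452 + 2829/(-7779)) - 6314) + t(152) = ((-16605/5452 + 2829/(-7779)) - 6314) + (-51 + 213/152) = ((-16605*1/5452 + 2829*(-1/7779)) - 6314) + (-51 + 213*(1/152)) = ((-16605/5452 - 943/2593) - 6314) + (-51 + 213/152) = (-48198001/14137036 - 6314) - 7539/152 = -89309443305/14137036 - 7539/152 = -3420403624191/537207368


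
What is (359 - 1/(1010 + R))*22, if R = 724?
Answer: 6847555/867 ≈ 7898.0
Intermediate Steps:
(359 - 1/(1010 + R))*22 = (359 - 1/(1010 + 724))*22 = (359 - 1/1734)*22 = (622505/1734)*22 = 6847555/867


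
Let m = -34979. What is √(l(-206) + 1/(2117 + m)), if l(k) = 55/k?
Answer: 8*I*√11949986973/1692393 ≈ 0.51674*I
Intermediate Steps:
√(l(-206) + 1/(2117 + m)) = √(55/(-206) + 1/(2117 - 34979)) = √(55*(-1/206) + 1/(-32862)) = √(-55/206 - 1/32862) = √(-451904/1692393) = 8*I*√11949986973/1692393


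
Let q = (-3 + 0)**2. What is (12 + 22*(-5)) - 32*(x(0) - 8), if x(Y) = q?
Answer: -130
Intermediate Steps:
q = 9 (q = (-3)**2 = 9)
x(Y) = 9
(12 + 22*(-5)) - 32*(x(0) - 8) = (12 + 22*(-5)) - 32*(9 - 8) = (12 - 110) - 32*1 = -98 - 32 = -130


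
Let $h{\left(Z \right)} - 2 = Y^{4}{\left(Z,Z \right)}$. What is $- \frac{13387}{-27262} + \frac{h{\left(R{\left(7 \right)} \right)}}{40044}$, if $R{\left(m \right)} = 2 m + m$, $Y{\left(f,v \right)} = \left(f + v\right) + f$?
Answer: $\frac{214996673167}{545839764} \approx 393.88$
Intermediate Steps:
$Y{\left(f,v \right)} = v + 2 f$
$R{\left(m \right)} = 3 m$
$h{\left(Z \right)} = 2 + 81 Z^{4}$ ($h{\left(Z \right)} = 2 + \left(Z + 2 Z\right)^{4} = 2 + \left(3 Z\right)^{4} = 2 + 81 Z^{4}$)
$- \frac{13387}{-27262} + \frac{h{\left(R{\left(7 \right)} \right)}}{40044} = - \frac{13387}{-27262} + \frac{2 + 81 \left(3 \cdot 7\right)^{4}}{40044} = \left(-13387\right) \left(- \frac{1}{27262}\right) + \left(2 + 81 \cdot 21^{4}\right) \frac{1}{40044} = \frac{13387}{27262} + \left(2 + 81 \cdot 194481\right) \frac{1}{40044} = \frac{13387}{27262} + \left(2 + 15752961\right) \frac{1}{40044} = \frac{13387}{27262} + 15752963 \cdot \frac{1}{40044} = \frac{13387}{27262} + \frac{15752963}{40044} = \frac{214996673167}{545839764}$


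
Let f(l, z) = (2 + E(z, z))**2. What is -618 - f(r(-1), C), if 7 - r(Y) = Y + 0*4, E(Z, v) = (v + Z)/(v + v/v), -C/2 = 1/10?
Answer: -2481/4 ≈ -620.25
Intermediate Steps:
C = -1/5 (C = -2/10 = -2*1/10 = -1/5 ≈ -0.20000)
E(Z, v) = (Z + v)/(1 + v) (E(Z, v) = (Z + v)/(v + 1) = (Z + v)/(1 + v))
r(Y) = 7 - Y (r(Y) = 7 - (Y + 0*4) = 7 - (Y + 0) = 7 - Y)
f(l, z) = (2 + 2*z/(1 + z))**2 (f(l, z) = (2 + (z + z)/(1 + z))**2 = (2 + (2*z)/(1 + z))**2 = (2 + 2*z/(1 + z))**2)
-618 - f(r(-1), C) = -618 - 4*(1 + 2*(-1/5))**2/(1 - 1/5)**2 = -618 - 4*(1 - 2/5)**2/(4/5)**2 = -618 - 4*25*(3/5)**2/16 = -618 - 4*25*9/(16*25) = -618 - 1*9/4 = -618 - 9/4 = -2481/4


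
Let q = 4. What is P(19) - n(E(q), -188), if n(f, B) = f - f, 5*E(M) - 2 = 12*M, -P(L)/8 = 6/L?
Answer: -48/19 ≈ -2.5263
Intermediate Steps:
P(L) = -48/L
E(M) = 2/5 + 12*M/5 (E(M) = 2/5 + (12*M)/5 = 2/5 + 12*M/5)
n(f, B) = 0
P(19) - n(E(q), -188) = -48/19 - 1*0 = -48*1/19 + 0 = -48/19 + 0 = -48/19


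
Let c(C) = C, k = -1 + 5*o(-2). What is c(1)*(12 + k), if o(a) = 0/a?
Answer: 11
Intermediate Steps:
o(a) = 0
k = -1 (k = -1 + 5*0 = -1 + 0 = -1)
c(1)*(12 + k) = 1*(12 - 1) = 1*11 = 11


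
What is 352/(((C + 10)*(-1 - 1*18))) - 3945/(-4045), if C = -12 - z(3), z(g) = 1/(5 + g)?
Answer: 2532991/261307 ≈ 9.6935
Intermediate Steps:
C = -97/8 (C = -12 - 1/(5 + 3) = -12 - 1/8 = -12 - 1*⅛ = -12 - ⅛ = -97/8 ≈ -12.125)
352/(((C + 10)*(-1 - 1*18))) - 3945/(-4045) = 352/(((-97/8 + 10)*(-1 - 1*18))) - 3945/(-4045) = 352/((-17*(-1 - 18)/8)) - 3945*(-1/4045) = 352/((-17/8*(-19))) + 789/809 = 352/(323/8) + 789/809 = 352*(8/323) + 789/809 = 2816/323 + 789/809 = 2532991/261307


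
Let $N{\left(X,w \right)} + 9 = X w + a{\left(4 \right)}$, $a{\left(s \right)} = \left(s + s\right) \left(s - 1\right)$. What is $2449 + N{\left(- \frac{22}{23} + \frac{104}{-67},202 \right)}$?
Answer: $\frac{3016092}{1541} \approx 1957.2$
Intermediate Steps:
$a{\left(s \right)} = 2 s \left(-1 + s\right)$
$N{\left(X,w \right)} = 15 + X w$ ($N{\left(X,w \right)} = -9 + \left(X w + 2 \cdot 4 \left(-1 + 4\right)\right) = -9 + \left(X w + 2 \cdot 4 \cdot 3\right) = -9 + \left(X w + 24\right) = -9 + \left(24 + X w\right) = 15 + X w$)
$2449 + N{\left(- \frac{22}{23} + \frac{104}{-67},202 \right)} = 2449 + \left(15 + \left(- \frac{22}{23} + \frac{104}{-67}\right) 202\right) = 2449 + \left(15 + \left(\left(-22\right) \frac{1}{23} + 104 \left(- \frac{1}{67}\right)\right) 202\right) = 2449 + \left(15 + \left(- \frac{22}{23} - \frac{104}{67}\right) 202\right) = 2449 + \left(15 - \frac{780932}{1541}\right) = 2449 - \frac{757817}{1541} = \frac{3016092}{1541}$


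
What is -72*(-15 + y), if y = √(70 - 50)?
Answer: 1080 - 144*√5 ≈ 758.01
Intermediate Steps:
y = 2*√5 (y = √20 = 2*√5 ≈ 4.4721)
-72*(-15 + y) = -72*(-15 + 2*√5) = 1080 - 144*√5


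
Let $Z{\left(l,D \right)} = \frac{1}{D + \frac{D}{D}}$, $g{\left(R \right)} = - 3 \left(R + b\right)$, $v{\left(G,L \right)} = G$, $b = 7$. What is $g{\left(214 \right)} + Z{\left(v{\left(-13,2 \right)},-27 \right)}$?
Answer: $- \frac{17239}{26} \approx -663.04$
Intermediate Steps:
$g{\left(R \right)} = -21 - 3 R$ ($g{\left(R \right)} = - 3 \left(R + 7\right) = - 3 \left(7 + R\right) = -21 - 3 R$)
$Z{\left(l,D \right)} = \frac{1}{1 + D}$ ($Z{\left(l,D \right)} = \frac{1}{D + 1} = \frac{1}{1 + D}$)
$g{\left(214 \right)} + Z{\left(v{\left(-13,2 \right)},-27 \right)} = \left(-21 - 642\right) + \frac{1}{1 - 27} = \left(-21 - 642\right) + \frac{1}{-26} = -663 - \frac{1}{26} = - \frac{17239}{26}$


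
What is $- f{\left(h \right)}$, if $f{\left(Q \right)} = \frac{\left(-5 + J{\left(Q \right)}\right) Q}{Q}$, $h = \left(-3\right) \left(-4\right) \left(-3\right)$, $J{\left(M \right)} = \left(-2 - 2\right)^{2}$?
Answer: $-11$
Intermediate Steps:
$J{\left(M \right)} = 16$ ($J{\left(M \right)} = \left(-4\right)^{2} = 16$)
$h = -36$ ($h = 12 \left(-3\right) = -36$)
$f{\left(Q \right)} = 11$ ($f{\left(Q \right)} = \frac{\left(-5 + 16\right) Q}{Q} = \frac{11 Q}{Q} = 11$)
$- f{\left(h \right)} = \left(-1\right) 11 = -11$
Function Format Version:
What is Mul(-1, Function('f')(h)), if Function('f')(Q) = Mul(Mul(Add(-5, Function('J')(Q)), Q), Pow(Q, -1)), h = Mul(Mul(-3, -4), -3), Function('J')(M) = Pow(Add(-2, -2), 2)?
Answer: -11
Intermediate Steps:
Function('J')(M) = 16 (Function('J')(M) = Pow(-4, 2) = 16)
h = -36 (h = Mul(12, -3) = -36)
Function('f')(Q) = 11 (Function('f')(Q) = Mul(Mul(Add(-5, 16), Q), Pow(Q, -1)) = Mul(Mul(11, Q), Pow(Q, -1)) = 11)
Mul(-1, Function('f')(h)) = Mul(-1, 11) = -11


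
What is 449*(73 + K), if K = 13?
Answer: 38614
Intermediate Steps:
449*(73 + K) = 449*(73 + 13) = 449*86 = 38614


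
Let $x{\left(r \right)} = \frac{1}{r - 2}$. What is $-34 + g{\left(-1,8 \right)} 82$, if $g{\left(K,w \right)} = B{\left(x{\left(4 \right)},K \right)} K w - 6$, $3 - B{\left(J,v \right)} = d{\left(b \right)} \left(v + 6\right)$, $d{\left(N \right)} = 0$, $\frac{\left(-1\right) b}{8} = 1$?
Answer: $-2494$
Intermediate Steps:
$b = -8$ ($b = \left(-8\right) 1 = -8$)
$x{\left(r \right)} = \frac{1}{-2 + r}$
$B{\left(J,v \right)} = 3$ ($B{\left(J,v \right)} = 3 - 0 \left(v + 6\right) = 3 - 0 \left(6 + v\right) = 3 - 0 = 3 + 0 = 3$)
$g{\left(K,w \right)} = -6 + 3 K w$ ($g{\left(K,w \right)} = 3 K w - 6 = -6 + 3 K w$)
$-34 + g{\left(-1,8 \right)} 82 = -34 + \left(-6 + 3 \left(-1\right) 8\right) 82 = -34 + \left(-6 - 24\right) 82 = -34 - 2460 = -2494$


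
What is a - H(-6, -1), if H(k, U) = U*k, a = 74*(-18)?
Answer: -1338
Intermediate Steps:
a = -1332
a - H(-6, -1) = -1332 - (-1)*(-6) = -1332 - 1*6 = -1332 - 6 = -1338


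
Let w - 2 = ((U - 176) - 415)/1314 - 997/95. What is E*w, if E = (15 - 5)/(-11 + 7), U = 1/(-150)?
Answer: 33496309/1497960 ≈ 22.361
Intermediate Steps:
U = -1/150 ≈ -0.0066667
E = -5/2 (E = 10/(-4) = 10*(-¼) = -5/2 ≈ -2.5000)
w = -33496309/3744900 (w = 2 + (((-1/150 - 176) - 415)/1314 - 997/95) = 2 + ((-26401/150 - 415)*(1/1314) - 997*1/95) = 2 + (-88651/150*1/1314 - 997/95) = 2 + (-88651/197100 - 997/95) = 2 - 40986109/3744900 = -33496309/3744900 ≈ -8.9445)
E*w = -5/2*(-33496309/3744900) = 33496309/1497960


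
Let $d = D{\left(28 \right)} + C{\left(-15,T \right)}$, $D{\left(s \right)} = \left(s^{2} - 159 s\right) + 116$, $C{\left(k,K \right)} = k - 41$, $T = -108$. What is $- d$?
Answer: $3608$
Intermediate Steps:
$C{\left(k,K \right)} = -41 + k$
$D{\left(s \right)} = 116 + s^{2} - 159 s$
$d = -3608$ ($d = \left(116 + 28^{2} - 4452\right) - 56 = \left(116 + 784 - 4452\right) - 56 = -3552 - 56 = -3608$)
$- d = \left(-1\right) \left(-3608\right) = 3608$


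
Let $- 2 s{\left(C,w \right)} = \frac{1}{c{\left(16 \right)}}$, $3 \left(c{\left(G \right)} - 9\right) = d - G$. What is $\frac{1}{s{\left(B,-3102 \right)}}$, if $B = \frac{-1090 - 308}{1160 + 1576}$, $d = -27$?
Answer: $\frac{32}{3} \approx 10.667$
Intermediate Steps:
$B = - \frac{233}{456}$ ($B = - \frac{1398}{2736} = \left(-1398\right) \frac{1}{2736} = - \frac{233}{456} \approx -0.51097$)
$c{\left(G \right)} = - \frac{G}{3}$ ($c{\left(G \right)} = 9 + \frac{-27 - G}{3} = 9 - \left(9 + \frac{G}{3}\right) = - \frac{G}{3}$)
$s{\left(C,w \right)} = \frac{3}{32}$ ($s{\left(C,w \right)} = - \frac{1}{2 \left(\left(- \frac{1}{3}\right) 16\right)} = - \frac{1}{2 \left(- \frac{16}{3}\right)} = \left(- \frac{1}{2}\right) \left(- \frac{3}{16}\right) = \frac{3}{32}$)
$\frac{1}{s{\left(B,-3102 \right)}} = \frac{1}{\frac{3}{32}} = \frac{32}{3}$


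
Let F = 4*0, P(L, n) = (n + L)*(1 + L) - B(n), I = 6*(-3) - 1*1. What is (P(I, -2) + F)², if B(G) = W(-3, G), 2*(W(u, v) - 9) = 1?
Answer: 543169/4 ≈ 1.3579e+5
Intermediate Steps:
W(u, v) = 19/2 (W(u, v) = 9 + (½)*1 = 9 + ½ = 19/2)
B(G) = 19/2
I = -19 (I = -18 - 1 = -19)
P(L, n) = -19/2 + (1 + L)*(L + n) (P(L, n) = (n + L)*(1 + L) - 1*19/2 = (L + n)*(1 + L) - 19/2 = (1 + L)*(L + n) - 19/2 = -19/2 + (1 + L)*(L + n))
F = 0
(P(I, -2) + F)² = ((-19/2 - 19 - 2 + (-19)² - 19*(-2)) + 0)² = ((-19/2 - 19 - 2 + 361 + 38) + 0)² = (737/2 + 0)² = (737/2)² = 543169/4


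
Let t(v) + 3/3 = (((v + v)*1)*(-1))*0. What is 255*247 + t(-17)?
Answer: 62984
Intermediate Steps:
t(v) = -1 (t(v) = -1 + (((v + v)*1)*(-1))*0 = -1 + (((2*v)*1)*(-1))*0 = -1 + ((2*v)*(-1))*0 = -1 - 2*v*0 = -1 + 0 = -1)
255*247 + t(-17) = 255*247 - 1 = 62985 - 1 = 62984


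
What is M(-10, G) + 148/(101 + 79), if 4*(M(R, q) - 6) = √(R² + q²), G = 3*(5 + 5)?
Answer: 307/45 + 5*√10/2 ≈ 14.728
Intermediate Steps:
G = 30 (G = 3*10 = 30)
M(R, q) = 6 + √(R² + q²)/4
M(-10, G) + 148/(101 + 79) = (6 + √((-10)² + 30²)/4) + 148/(101 + 79) = (6 + √(100 + 900)/4) + 148/180 = (6 + √1000/4) + 148*(1/180) = (6 + (10*√10)/4) + 37/45 = (6 + 5*√10/2) + 37/45 = 307/45 + 5*√10/2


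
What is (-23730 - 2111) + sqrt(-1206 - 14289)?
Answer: -25841 + I*sqrt(15495) ≈ -25841.0 + 124.48*I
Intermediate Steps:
(-23730 - 2111) + sqrt(-1206 - 14289) = -25841 + sqrt(-15495) = -25841 + I*sqrt(15495)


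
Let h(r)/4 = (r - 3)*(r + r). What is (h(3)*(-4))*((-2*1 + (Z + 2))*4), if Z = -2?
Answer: 0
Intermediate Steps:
h(r) = 8*r*(-3 + r) (h(r) = 4*((r - 3)*(r + r)) = 4*((-3 + r)*(2*r)) = 4*(2*r*(-3 + r)) = 8*r*(-3 + r))
(h(3)*(-4))*((-2*1 + (Z + 2))*4) = ((8*3*(-3 + 3))*(-4))*((-2*1 + (-2 + 2))*4) = ((8*3*0)*(-4))*((-2 + 0)*4) = (0*(-4))*(-2*4) = 0*(-8) = 0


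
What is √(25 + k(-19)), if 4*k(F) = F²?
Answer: √461/2 ≈ 10.735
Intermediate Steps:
k(F) = F²/4
√(25 + k(-19)) = √(25 + (¼)*(-19)²) = √(25 + (¼)*361) = √(25 + 361/4) = √(461/4) = √461/2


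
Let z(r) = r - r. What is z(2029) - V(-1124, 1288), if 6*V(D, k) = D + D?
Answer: 1124/3 ≈ 374.67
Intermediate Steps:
V(D, k) = D/3 (V(D, k) = (D + D)/6 = (2*D)/6 = D/3)
z(r) = 0
z(2029) - V(-1124, 1288) = 0 - (-1124)/3 = 0 - 1*(-1124/3) = 0 + 1124/3 = 1124/3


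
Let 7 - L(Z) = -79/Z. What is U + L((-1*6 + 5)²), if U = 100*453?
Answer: 45386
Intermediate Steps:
L(Z) = 7 + 79/Z (L(Z) = 7 - (-79)/Z = 7 + 79/Z)
U = 45300
U + L((-1*6 + 5)²) = 45300 + (7 + 79/((-1*6 + 5)²)) = 45300 + (7 + 79/((-6 + 5)²)) = 45300 + (7 + 79/((-1)²)) = 45300 + (7 + 79/1) = 45300 + (7 + 79*1) = 45300 + (7 + 79) = 45300 + 86 = 45386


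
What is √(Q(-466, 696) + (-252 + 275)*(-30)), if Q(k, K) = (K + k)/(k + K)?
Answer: I*√689 ≈ 26.249*I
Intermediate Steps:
Q(k, K) = 1 (Q(k, K) = (K + k)/(K + k) = 1)
√(Q(-466, 696) + (-252 + 275)*(-30)) = √(1 + (-252 + 275)*(-30)) = √(1 + 23*(-30)) = √(1 - 690) = √(-689) = I*√689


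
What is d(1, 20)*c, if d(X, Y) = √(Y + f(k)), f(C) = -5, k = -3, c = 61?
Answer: 61*√15 ≈ 236.25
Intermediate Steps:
d(X, Y) = √(-5 + Y) (d(X, Y) = √(Y - 5) = √(-5 + Y))
d(1, 20)*c = √(-5 + 20)*61 = √15*61 = 61*√15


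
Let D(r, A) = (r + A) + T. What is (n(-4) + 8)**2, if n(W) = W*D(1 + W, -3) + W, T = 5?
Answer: 64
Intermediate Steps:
D(r, A) = 5 + A + r (D(r, A) = (r + A) + 5 = (A + r) + 5 = 5 + A + r)
n(W) = W + W*(3 + W) (n(W) = W*(5 - 3 + (1 + W)) + W = W*(3 + W) + W = W + W*(3 + W))
(n(-4) + 8)**2 = (-4*(4 - 4) + 8)**2 = (-4*0 + 8)**2 = (0 + 8)**2 = 8**2 = 64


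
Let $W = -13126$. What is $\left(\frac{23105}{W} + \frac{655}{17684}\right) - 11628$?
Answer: $- \frac{1349746745421}{116060092} \approx -11630.0$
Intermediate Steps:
$\left(\frac{23105}{W} + \frac{655}{17684}\right) - 11628 = \left(\frac{23105}{-13126} + \frac{655}{17684}\right) - 11628 = \left(23105 \left(- \frac{1}{13126}\right) + 655 \cdot \frac{1}{17684}\right) - 11628 = \left(- \frac{23105}{13126} + \frac{655}{17684}\right) - 11628 = - \frac{199995645}{116060092} - 11628 = - \frac{1349746745421}{116060092}$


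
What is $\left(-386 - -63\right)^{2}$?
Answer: $104329$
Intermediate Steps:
$\left(-386 - -63\right)^{2} = \left(-386 + \left(-120 + 183\right)\right)^{2} = \left(-386 + 63\right)^{2} = \left(-323\right)^{2} = 104329$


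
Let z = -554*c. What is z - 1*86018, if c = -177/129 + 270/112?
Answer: -104258449/1204 ≈ -86593.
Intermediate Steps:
c = 2501/2408 (c = -177*1/129 + 270*(1/112) = -59/43 + 135/56 = 2501/2408 ≈ 1.0386)
z = -692777/1204 (z = -554*2501/2408 = -692777/1204 ≈ -575.40)
z - 1*86018 = -692777/1204 - 1*86018 = -692777/1204 - 86018 = -104258449/1204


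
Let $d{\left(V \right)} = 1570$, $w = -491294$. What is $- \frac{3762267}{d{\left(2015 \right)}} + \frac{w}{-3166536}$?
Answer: $- \frac{2978145641383}{1242865380} \approx -2396.2$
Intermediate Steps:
$- \frac{3762267}{d{\left(2015 \right)}} + \frac{w}{-3166536} = - \frac{3762267}{1570} - \frac{491294}{-3166536} = \left(-3762267\right) \frac{1}{1570} - - \frac{245647}{1583268} = - \frac{3762267}{1570} + \frac{245647}{1583268} = - \frac{2978145641383}{1242865380}$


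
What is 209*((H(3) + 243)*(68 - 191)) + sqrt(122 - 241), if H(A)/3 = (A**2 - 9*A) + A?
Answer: -5089986 + I*sqrt(119) ≈ -5.09e+6 + 10.909*I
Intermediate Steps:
H(A) = -24*A + 3*A**2 (H(A) = 3*((A**2 - 9*A) + A) = 3*(A**2 - 8*A) = -24*A + 3*A**2)
209*((H(3) + 243)*(68 - 191)) + sqrt(122 - 241) = 209*((3*3*(-8 + 3) + 243)*(68 - 191)) + sqrt(122 - 241) = 209*((3*3*(-5) + 243)*(-123)) + sqrt(-119) = 209*((-45 + 243)*(-123)) + I*sqrt(119) = 209*(198*(-123)) + I*sqrt(119) = 209*(-24354) + I*sqrt(119) = -5089986 + I*sqrt(119)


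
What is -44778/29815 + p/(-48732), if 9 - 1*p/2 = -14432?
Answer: -1521619163/726472290 ≈ -2.0945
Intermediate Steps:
p = 28882 (p = 18 - 2*(-14432) = 18 + 28864 = 28882)
-44778/29815 + p/(-48732) = -44778/29815 + 28882/(-48732) = -44778*1/29815 + 28882*(-1/48732) = -44778/29815 - 14441/24366 = -1521619163/726472290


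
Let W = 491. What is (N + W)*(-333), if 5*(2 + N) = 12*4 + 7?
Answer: -166500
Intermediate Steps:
N = 9 (N = -2 + (12*4 + 7)/5 = -2 + (48 + 7)/5 = -2 + (⅕)*55 = -2 + 11 = 9)
(N + W)*(-333) = (9 + 491)*(-333) = 500*(-333) = -166500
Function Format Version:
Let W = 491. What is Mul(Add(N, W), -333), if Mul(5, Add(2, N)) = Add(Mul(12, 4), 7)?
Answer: -166500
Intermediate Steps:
N = 9 (N = Add(-2, Mul(Rational(1, 5), Add(Mul(12, 4), 7))) = Add(-2, Mul(Rational(1, 5), Add(48, 7))) = Add(-2, Mul(Rational(1, 5), 55)) = Add(-2, 11) = 9)
Mul(Add(N, W), -333) = Mul(Add(9, 491), -333) = Mul(500, -333) = -166500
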